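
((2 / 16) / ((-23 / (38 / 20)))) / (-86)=19 / 158240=0.00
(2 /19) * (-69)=-138 /19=-7.26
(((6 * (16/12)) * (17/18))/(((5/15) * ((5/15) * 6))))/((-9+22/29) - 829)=-493/36420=-0.01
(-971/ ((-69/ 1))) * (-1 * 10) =-9710/ 69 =-140.72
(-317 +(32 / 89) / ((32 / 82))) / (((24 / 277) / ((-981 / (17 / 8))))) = 2548077849 / 1513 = 1684122.83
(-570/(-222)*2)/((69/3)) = 190/851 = 0.22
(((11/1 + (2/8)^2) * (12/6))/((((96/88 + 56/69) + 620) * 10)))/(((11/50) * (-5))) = -12213/3776192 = -0.00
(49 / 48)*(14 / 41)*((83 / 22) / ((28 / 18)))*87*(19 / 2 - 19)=-20168253 / 28864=-698.73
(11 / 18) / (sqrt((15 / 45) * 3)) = 11 / 18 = 0.61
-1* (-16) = 16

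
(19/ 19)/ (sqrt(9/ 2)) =sqrt(2)/ 3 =0.47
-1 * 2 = -2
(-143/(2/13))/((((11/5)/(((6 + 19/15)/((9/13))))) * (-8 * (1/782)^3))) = 14314850839783/54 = 265089830366.35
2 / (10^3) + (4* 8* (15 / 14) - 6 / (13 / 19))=1161091 / 45500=25.52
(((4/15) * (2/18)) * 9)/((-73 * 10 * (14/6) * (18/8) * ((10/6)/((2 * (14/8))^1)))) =-4/27375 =-0.00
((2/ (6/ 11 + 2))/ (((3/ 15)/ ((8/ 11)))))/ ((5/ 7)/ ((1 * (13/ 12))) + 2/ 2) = 260/ 151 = 1.72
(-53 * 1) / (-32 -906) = 53 / 938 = 0.06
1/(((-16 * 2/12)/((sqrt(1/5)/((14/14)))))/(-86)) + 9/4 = 9/4 + 129 * sqrt(5)/20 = 16.67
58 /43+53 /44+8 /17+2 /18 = 907531 /289476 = 3.14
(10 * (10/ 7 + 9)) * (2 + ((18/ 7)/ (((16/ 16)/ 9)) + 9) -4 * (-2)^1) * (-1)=-4394.90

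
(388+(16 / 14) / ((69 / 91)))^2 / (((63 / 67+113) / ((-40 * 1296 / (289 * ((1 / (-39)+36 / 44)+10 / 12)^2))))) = -23031563581165568 / 254903842135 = -90353.93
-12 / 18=-2 / 3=-0.67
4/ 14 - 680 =-4758/ 7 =-679.71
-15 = -15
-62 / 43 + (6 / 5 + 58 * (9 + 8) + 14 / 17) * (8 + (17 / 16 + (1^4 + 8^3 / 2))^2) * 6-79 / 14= 646525848463697 / 1637440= 394839413.03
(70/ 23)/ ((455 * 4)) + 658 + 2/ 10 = 658.20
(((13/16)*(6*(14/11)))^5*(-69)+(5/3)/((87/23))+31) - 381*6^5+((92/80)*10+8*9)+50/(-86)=-6657513347790440419/1850854781952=-3596993.89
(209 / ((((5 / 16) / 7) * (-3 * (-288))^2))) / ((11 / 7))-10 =-2331869 / 233280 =-10.00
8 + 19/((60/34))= 18.77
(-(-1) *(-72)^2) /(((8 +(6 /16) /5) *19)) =207360 /6137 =33.79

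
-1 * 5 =-5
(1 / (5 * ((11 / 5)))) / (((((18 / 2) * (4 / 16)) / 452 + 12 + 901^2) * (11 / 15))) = 27120 / 177598707473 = 0.00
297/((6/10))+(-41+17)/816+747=42227/34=1241.97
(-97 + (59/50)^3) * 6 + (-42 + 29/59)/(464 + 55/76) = -74526702405523/130238812500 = -572.23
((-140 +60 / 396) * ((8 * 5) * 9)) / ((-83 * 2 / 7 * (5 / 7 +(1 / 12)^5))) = 3376177459200 / 1135924471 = 2972.18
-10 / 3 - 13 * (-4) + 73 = 365 / 3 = 121.67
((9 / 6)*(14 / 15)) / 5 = 7 / 25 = 0.28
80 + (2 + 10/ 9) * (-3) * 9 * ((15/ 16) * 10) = -707.50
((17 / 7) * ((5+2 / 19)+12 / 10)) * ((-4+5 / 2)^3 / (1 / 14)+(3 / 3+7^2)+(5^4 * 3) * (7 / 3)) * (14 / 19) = 178314513 / 3610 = 49394.60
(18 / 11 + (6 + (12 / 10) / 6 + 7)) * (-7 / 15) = -1904 / 275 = -6.92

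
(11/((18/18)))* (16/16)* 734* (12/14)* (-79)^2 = 302339004/7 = 43191286.29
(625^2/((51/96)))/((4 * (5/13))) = 8125000/17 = 477941.18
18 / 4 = 9 / 2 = 4.50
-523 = -523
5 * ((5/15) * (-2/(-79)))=10/237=0.04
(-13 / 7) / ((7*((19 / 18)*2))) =-117 / 931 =-0.13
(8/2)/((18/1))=2/9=0.22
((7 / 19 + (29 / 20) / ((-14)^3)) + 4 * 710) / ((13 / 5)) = 2961708409 / 2711072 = 1092.45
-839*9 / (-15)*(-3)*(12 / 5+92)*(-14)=49897008 / 25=1995880.32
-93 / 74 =-1.26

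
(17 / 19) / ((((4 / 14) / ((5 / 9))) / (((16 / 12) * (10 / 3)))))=11900 / 1539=7.73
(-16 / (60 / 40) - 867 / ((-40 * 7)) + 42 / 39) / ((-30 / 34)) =1205419 / 163800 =7.36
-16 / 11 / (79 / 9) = -0.17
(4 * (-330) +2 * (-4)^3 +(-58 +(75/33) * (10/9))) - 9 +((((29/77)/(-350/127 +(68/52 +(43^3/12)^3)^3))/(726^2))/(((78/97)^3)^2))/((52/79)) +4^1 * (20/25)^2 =-15499293058819524268919578895778341346360138802733518717338220961/10265012037759927730370477205897876589524847796035832993441925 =-1509.91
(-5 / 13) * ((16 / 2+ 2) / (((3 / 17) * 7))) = -850 / 273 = -3.11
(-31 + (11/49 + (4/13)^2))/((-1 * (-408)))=-63517/844662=-0.08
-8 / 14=-0.57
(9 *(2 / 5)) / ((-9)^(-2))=1458 / 5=291.60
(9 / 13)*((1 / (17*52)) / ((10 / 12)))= 27 / 28730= 0.00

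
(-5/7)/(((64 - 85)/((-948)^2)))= 1497840/49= 30568.16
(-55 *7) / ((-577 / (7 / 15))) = 0.31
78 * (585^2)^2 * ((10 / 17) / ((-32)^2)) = 22838000371875 / 4352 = 5247702291.33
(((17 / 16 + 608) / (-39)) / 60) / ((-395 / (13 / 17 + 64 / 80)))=259217 / 251409600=0.00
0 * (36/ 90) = 0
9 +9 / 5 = 54 / 5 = 10.80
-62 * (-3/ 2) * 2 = 186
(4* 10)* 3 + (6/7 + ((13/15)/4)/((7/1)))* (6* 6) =5319/35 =151.97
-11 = -11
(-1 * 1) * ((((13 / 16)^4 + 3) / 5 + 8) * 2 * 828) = -589248063 / 40960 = -14385.94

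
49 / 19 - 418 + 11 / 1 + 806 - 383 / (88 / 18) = 270227 / 836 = 323.24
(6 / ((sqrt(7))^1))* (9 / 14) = 27* sqrt(7) / 49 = 1.46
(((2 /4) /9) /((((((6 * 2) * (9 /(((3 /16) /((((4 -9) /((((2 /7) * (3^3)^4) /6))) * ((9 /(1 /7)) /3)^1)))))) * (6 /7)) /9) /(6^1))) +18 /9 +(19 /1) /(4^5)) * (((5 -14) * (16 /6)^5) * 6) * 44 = -18639104 /105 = -177515.28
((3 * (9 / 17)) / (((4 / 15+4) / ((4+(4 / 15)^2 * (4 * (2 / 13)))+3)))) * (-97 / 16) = -17986419 / 1131520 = -15.90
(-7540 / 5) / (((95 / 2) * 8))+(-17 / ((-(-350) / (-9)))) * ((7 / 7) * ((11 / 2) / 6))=-94901 / 26600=-3.57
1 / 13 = 0.08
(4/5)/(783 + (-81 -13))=4/3445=0.00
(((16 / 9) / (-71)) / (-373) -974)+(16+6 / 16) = -1825976239 / 1906776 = -957.62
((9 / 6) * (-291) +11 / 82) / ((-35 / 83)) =1484953 / 1435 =1034.81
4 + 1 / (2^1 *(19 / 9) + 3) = 269 / 65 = 4.14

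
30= 30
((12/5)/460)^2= 9/330625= 0.00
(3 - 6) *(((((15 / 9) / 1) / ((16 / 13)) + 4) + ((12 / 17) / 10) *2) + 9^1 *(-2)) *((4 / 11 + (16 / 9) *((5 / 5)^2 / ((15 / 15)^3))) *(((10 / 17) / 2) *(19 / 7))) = 64.13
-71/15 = -4.73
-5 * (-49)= 245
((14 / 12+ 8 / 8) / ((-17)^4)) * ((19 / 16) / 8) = 247 / 64144128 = 0.00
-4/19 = -0.21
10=10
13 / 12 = 1.08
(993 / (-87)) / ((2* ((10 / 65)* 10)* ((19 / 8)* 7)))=-4303 / 19285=-0.22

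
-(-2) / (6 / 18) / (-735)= -2 / 245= -0.01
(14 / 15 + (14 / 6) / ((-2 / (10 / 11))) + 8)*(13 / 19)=5629 / 1045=5.39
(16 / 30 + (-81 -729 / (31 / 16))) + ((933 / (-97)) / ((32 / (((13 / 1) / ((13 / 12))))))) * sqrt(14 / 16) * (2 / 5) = -212377 / 465 -2799 * sqrt(14) / 7760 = -458.07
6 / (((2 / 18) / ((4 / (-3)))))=-72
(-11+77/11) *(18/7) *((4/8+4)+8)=-900/7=-128.57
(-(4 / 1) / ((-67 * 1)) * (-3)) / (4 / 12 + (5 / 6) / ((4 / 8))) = -6 / 67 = -0.09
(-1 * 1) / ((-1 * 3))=1 / 3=0.33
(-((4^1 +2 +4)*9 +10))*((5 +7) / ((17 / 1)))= -1200 / 17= -70.59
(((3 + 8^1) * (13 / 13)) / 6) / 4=0.46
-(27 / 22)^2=-1.51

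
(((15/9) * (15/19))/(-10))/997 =-5/37886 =-0.00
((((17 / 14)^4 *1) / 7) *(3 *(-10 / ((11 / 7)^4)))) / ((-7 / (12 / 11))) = 3758445 / 15782998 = 0.24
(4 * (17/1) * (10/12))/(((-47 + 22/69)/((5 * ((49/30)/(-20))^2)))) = -938791/23191200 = -0.04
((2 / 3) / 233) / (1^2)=2 / 699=0.00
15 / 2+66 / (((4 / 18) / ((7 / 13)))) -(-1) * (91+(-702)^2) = 493062.42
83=83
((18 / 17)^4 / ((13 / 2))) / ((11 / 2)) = 419904 / 11943503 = 0.04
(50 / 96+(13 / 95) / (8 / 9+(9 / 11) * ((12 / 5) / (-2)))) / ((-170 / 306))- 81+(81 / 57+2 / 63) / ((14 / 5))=-1214395711 / 15417360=-78.77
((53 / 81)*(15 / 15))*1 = 53 / 81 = 0.65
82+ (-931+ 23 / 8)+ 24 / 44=-74411 / 88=-845.58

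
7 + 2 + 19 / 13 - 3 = 7.46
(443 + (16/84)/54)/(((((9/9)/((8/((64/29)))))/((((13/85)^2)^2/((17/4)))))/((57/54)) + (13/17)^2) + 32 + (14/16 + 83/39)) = 9139092667347656/42613339366708551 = 0.21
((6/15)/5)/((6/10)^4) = 50/81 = 0.62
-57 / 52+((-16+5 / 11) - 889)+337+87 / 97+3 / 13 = -31487943 / 55484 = -567.51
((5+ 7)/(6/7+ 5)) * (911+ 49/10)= 384678/205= 1876.48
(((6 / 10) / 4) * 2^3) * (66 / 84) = 33 / 35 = 0.94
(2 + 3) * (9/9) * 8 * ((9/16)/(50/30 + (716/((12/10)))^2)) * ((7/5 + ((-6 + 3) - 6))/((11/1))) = -1539/35245265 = -0.00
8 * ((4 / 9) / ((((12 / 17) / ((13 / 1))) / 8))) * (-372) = -1753856 / 9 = -194872.89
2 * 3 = 6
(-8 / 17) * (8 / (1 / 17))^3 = -1183744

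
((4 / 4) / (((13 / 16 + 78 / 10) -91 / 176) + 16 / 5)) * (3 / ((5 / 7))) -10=-3418 / 355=-9.63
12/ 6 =2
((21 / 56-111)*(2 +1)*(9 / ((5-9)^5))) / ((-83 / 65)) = -1553175 / 679936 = -2.28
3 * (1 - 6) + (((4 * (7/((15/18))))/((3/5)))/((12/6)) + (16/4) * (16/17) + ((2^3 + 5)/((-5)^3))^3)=556603276/33203125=16.76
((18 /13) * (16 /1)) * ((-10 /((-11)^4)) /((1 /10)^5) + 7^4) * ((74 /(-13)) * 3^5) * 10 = -10465817466240 /14641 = -714829415.08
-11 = -11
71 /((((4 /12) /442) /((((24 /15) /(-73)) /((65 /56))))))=-3244416 /1825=-1777.76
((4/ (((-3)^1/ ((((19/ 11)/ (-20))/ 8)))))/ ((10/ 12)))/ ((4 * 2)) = 19/ 8800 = 0.00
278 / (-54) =-139 / 27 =-5.15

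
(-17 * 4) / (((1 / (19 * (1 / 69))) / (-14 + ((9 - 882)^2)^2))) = -750446071514084 / 69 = -10876030021943.25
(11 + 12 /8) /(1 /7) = 175 /2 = 87.50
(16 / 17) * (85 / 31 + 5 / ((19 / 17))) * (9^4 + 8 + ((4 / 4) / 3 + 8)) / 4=19732000 / 1767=11166.95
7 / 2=3.50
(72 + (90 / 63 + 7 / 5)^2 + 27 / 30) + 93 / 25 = 207321 / 2450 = 84.62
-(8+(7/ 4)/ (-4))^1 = -121/ 16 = -7.56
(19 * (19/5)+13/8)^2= 8720209/1600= 5450.13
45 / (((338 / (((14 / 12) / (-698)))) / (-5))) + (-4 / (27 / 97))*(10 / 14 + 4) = -2013814189 / 29726424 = -67.74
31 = 31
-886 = -886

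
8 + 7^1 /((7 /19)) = 27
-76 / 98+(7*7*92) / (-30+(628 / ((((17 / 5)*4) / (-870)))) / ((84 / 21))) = -20525138 / 16782255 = -1.22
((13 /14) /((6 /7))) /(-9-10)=-13 /228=-0.06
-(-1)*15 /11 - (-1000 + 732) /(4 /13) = 9596 /11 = 872.36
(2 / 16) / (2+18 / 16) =1 / 25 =0.04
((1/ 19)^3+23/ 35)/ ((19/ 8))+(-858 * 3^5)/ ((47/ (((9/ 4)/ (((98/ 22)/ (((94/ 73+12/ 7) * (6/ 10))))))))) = -3094567786539329/ 766830266965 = -4035.53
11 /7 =1.57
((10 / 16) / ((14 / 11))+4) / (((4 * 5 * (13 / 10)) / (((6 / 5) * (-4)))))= -1509 / 1820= -0.83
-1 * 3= -3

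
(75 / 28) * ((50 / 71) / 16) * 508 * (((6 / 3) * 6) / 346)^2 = 2143125 / 29749426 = 0.07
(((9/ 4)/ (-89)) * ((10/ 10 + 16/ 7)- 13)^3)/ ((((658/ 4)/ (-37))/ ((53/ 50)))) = -1387352592/ 251084575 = -5.53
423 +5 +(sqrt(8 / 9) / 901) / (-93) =428 - 2 * sqrt(2) / 251379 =428.00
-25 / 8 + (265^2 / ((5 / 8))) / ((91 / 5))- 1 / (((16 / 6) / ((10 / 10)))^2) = 35936181 / 5824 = 6170.36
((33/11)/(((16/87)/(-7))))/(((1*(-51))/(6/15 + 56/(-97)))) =-26187/65960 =-0.40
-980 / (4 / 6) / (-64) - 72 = -1569 / 32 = -49.03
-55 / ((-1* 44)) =5 / 4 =1.25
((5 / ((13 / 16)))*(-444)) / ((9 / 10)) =-118400 / 39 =-3035.90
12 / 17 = 0.71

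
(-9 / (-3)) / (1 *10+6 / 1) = 3 / 16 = 0.19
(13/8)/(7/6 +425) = 39/10228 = 0.00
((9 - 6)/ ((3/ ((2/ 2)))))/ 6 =1/ 6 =0.17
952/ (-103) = -952/ 103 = -9.24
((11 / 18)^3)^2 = 1771561 / 34012224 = 0.05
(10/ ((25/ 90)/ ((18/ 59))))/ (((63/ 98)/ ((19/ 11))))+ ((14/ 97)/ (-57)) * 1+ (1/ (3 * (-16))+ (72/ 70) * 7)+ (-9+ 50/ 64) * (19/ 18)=28.01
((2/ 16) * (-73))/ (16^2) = -73/ 2048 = -0.04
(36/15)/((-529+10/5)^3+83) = -1/60984625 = -0.00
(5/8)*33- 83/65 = 10061/520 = 19.35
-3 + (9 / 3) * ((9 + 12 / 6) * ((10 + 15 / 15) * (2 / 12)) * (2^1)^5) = 1933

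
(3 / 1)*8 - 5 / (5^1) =23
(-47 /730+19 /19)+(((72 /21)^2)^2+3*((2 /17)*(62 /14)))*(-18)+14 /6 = -224559076897 /89389230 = -2512.15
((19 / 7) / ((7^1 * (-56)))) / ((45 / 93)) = -589 / 41160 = -0.01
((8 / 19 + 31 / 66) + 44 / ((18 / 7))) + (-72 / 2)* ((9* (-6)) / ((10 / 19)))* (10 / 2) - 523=67576813 / 3762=17963.00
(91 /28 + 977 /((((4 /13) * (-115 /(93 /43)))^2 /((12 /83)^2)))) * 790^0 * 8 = 4482699608114 /168456889225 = 26.61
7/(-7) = -1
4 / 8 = 0.50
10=10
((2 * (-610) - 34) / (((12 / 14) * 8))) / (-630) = 209 / 720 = 0.29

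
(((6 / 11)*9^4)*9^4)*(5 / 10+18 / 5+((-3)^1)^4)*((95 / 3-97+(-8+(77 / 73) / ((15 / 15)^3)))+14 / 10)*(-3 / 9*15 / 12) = 236928477985371 / 4015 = 59010828888.01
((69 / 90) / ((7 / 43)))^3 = 967361669 / 9261000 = 104.46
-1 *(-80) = 80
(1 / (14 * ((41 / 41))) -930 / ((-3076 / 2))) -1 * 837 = -9003863 / 10766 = -836.32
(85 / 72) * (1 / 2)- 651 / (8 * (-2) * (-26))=-3649 / 3744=-0.97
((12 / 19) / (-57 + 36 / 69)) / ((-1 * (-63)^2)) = 92 / 32652963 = 0.00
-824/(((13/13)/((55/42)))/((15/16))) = -28325/28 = -1011.61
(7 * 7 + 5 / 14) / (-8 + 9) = 691 / 14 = 49.36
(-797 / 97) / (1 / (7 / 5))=-5579 / 485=-11.50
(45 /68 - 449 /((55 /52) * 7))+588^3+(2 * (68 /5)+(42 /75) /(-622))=8276218420768283 /40709900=203297439.22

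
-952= -952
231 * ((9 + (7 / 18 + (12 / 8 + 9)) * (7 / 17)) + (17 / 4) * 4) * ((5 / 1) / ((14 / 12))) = 30178.82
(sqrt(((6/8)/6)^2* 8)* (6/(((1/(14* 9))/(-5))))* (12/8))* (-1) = 2835* sqrt(2)/2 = 2004.65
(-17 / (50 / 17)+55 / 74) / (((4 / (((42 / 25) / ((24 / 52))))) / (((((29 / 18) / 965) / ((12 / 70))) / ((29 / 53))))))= -0.08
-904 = -904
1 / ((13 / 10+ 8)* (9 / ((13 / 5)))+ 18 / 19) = 494 / 16371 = 0.03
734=734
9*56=504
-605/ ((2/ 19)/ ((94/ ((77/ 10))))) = -491150/ 7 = -70164.29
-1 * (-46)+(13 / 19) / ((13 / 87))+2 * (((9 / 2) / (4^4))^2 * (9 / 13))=1637496347 / 32374784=50.58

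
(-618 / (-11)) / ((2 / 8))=2472 / 11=224.73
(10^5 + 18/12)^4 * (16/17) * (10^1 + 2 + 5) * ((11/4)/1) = 17601056023760237600891/4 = 4400264005940059400222.75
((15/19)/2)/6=5/76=0.07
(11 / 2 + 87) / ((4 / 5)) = 925 / 8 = 115.62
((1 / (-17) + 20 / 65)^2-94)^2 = 21050010104841 / 2385443281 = 8824.36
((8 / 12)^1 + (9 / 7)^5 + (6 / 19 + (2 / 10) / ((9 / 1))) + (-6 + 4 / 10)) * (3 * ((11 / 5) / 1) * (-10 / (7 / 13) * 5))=4446673088 / 6705993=663.09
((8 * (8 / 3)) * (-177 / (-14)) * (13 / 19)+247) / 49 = 57395 / 6517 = 8.81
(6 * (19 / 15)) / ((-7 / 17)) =-646 / 35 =-18.46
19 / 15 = 1.27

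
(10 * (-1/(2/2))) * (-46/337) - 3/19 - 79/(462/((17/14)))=41391943/41414604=1.00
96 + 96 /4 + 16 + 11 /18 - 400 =-4741 /18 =-263.39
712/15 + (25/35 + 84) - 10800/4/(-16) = 126391/420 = 300.93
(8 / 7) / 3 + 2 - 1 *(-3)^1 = 113 / 21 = 5.38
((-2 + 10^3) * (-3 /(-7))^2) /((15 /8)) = 23952 /245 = 97.76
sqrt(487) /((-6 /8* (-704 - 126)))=2* sqrt(487) /1245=0.04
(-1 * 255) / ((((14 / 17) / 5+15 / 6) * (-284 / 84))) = 303450 / 10721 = 28.30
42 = 42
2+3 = 5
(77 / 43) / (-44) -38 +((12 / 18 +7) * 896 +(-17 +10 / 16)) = 7032995 / 1032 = 6814.92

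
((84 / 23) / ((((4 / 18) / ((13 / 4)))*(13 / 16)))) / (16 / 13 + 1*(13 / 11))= 72072 / 2645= 27.25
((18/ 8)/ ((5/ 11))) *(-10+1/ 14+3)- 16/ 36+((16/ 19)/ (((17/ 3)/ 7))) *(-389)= -357651761/ 813960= -439.40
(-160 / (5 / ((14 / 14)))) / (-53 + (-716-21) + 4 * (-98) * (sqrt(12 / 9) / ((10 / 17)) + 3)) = 1179600 / 61369451-266560 * sqrt(3) / 61369451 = 0.01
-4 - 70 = -74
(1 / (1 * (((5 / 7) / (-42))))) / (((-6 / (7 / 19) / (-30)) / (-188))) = 386904 / 19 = 20363.37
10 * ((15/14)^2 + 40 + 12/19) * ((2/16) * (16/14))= 777935/13034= 59.69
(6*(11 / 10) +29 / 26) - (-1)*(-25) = -2247 / 130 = -17.28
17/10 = 1.70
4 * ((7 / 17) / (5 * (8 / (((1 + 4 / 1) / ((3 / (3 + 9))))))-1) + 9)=640 / 17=37.65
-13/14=-0.93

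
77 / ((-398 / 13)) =-1001 / 398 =-2.52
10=10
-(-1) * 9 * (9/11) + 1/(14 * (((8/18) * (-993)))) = 1501383/203896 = 7.36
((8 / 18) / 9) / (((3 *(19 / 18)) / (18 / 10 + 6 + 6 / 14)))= 256 / 1995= 0.13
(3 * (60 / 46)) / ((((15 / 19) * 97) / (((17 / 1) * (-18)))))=-34884 / 2231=-15.64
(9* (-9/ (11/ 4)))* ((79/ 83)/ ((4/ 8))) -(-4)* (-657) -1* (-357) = -2124615/ 913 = -2327.07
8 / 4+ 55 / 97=249 / 97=2.57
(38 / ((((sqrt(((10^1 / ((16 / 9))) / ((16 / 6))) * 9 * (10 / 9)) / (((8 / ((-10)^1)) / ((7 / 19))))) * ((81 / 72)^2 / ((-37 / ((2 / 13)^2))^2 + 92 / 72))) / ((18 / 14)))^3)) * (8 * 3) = -381112394182538378943490242522382336 * sqrt(6) / 633050459866125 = -1474654801759541453305.70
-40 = -40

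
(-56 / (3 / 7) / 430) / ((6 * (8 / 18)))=-49 / 430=-0.11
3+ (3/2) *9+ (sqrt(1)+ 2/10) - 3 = 147/10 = 14.70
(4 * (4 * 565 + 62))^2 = 86266944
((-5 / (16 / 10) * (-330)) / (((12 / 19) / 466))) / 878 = 6087125 / 7024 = 866.62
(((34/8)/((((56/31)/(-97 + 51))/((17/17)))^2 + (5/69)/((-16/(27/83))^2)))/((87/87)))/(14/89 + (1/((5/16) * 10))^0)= 339120580098112/145179015103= 2335.88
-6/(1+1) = -3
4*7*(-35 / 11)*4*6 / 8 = -2940 / 11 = -267.27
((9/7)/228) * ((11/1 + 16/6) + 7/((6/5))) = 117/1064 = 0.11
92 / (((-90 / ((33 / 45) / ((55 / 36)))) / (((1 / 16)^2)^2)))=-23 / 3072000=-0.00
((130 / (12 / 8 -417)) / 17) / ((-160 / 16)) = 26 / 14127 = 0.00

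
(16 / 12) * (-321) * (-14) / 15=5992 / 15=399.47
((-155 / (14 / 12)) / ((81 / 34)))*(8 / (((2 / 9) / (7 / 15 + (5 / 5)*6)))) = -817904 / 63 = -12982.60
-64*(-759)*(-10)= -485760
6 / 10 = 3 / 5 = 0.60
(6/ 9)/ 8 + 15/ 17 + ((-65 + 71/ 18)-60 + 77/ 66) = -72781/ 612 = -118.92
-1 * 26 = -26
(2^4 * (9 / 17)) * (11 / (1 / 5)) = 7920 / 17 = 465.88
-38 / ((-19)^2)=-2 / 19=-0.11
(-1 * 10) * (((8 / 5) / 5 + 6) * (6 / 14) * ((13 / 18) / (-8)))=1027 / 420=2.45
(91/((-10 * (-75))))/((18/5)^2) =91/9720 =0.01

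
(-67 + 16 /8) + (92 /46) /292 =-9489 /146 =-64.99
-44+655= 611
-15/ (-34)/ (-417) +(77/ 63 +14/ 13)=1270709/ 552942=2.30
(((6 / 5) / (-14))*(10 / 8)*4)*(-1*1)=3 / 7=0.43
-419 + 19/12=-5009/12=-417.42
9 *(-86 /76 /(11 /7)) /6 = -903 /836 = -1.08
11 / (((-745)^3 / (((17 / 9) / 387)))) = -187 / 1440198295875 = -0.00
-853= -853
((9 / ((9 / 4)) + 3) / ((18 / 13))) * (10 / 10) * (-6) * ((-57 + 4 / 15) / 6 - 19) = 233051 / 270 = 863.15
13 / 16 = 0.81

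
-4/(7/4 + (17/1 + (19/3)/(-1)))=-48/149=-0.32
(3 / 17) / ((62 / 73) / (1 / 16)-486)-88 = -51591275 / 586262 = -88.00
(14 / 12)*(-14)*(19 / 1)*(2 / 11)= -1862 / 33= -56.42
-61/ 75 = -0.81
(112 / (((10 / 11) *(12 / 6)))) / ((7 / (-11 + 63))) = 2288 / 5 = 457.60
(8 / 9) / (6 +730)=1 / 828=0.00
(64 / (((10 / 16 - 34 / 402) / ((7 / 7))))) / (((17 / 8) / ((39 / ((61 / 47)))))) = 1674.63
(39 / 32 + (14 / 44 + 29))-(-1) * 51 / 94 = 514179 / 16544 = 31.08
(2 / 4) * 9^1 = 9 / 2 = 4.50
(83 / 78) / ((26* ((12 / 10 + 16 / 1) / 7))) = 2905 / 174408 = 0.02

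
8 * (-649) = -5192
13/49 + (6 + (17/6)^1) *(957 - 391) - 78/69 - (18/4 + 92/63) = 101284777/20286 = 4992.84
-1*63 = -63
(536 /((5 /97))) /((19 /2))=103984 /95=1094.57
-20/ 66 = -10/ 33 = -0.30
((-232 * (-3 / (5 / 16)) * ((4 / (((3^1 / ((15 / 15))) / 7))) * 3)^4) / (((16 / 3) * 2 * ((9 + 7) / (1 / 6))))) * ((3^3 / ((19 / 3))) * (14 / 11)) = 7580091456 / 1045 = 7253676.03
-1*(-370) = 370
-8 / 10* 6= -24 / 5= -4.80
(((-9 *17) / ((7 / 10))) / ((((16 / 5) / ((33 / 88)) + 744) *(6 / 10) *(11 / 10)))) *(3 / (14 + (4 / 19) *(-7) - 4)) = -11875 / 76692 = -0.15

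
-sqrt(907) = -30.12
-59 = -59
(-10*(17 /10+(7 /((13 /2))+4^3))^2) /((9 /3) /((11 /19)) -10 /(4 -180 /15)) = -1657914742 /239135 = -6932.97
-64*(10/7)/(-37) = 640/259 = 2.47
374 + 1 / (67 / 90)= 25148 / 67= 375.34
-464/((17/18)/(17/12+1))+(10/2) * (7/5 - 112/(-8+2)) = -55435/51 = -1086.96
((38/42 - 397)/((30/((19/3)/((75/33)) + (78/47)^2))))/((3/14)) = -341.40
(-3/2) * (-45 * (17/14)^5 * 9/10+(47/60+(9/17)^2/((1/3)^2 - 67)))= 21281920965877/133670776960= 159.21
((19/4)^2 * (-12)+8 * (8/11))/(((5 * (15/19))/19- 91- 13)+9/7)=29457239/11397496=2.58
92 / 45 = 2.04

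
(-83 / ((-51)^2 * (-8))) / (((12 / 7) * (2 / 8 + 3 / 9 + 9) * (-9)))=-581 / 21536280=-0.00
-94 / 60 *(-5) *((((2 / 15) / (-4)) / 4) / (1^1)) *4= -0.26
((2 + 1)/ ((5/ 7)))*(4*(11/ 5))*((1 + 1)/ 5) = 1848/ 125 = 14.78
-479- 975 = -1454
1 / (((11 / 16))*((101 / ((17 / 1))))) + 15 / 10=3877 / 2222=1.74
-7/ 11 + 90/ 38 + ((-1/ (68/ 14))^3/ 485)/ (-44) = 27602419637/ 15936199840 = 1.73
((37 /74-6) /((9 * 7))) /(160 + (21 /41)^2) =-1681 /3085866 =-0.00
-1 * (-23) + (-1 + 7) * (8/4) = 35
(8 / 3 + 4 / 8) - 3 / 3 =2.17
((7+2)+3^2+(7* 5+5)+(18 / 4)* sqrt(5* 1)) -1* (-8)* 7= 9* sqrt(5) / 2+114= 124.06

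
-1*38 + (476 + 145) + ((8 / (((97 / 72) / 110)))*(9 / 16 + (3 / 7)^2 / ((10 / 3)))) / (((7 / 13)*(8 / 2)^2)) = 41909813 / 66542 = 629.82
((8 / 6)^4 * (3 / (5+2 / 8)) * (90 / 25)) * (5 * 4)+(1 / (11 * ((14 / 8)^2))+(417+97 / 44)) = 10657957 / 19404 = 549.27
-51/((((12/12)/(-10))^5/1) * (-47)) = -5100000/47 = -108510.64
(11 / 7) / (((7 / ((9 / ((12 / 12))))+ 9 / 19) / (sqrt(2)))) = 1.78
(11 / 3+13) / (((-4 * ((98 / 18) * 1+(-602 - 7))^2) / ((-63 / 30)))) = 405 / 16860928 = 0.00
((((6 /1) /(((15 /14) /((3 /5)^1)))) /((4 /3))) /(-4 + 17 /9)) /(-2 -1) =189 /475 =0.40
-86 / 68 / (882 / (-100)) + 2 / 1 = 16069 / 7497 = 2.14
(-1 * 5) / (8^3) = -5 / 512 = -0.01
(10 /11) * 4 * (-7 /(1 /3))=-840 /11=-76.36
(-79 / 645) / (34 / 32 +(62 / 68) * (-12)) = 21488 / 1733115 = 0.01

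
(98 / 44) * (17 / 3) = 833 / 66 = 12.62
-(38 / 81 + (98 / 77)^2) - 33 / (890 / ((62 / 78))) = -240226321 / 113397570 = -2.12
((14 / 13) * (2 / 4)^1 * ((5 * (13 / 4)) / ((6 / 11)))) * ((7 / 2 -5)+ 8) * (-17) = -85085 / 48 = -1772.60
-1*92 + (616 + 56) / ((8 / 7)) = 496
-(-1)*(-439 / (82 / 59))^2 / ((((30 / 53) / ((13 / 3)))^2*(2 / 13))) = 38007748.23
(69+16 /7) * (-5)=-2495 /7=-356.43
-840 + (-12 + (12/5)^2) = -21156/25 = -846.24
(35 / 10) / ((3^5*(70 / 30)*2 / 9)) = 1 / 36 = 0.03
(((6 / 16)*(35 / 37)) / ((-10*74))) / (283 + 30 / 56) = -147 / 86947928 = -0.00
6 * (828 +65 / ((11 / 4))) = 56208 / 11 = 5109.82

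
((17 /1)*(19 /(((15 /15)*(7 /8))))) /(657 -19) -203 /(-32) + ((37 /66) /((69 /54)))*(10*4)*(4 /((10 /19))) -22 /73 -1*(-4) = 17275922109 /119974624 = 144.00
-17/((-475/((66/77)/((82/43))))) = 2193/136325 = 0.02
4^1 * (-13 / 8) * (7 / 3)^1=-91 / 6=-15.17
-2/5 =-0.40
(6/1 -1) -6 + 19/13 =6/13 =0.46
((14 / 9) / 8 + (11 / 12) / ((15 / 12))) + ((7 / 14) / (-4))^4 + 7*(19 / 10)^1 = 2622509 / 184320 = 14.23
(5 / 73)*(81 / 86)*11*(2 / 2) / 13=4455 / 81614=0.05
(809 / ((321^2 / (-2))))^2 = 0.00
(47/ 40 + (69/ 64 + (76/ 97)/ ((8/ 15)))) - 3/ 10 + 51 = 337853/ 6208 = 54.42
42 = 42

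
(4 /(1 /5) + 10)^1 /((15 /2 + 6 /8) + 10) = 120 /73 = 1.64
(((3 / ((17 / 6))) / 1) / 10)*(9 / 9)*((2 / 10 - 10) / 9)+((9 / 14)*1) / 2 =2453 / 11900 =0.21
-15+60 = 45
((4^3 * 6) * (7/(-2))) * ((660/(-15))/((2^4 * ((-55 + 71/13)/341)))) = -585156/23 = -25441.57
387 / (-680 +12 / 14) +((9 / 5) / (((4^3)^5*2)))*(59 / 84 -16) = -81445466666715 / 142927921676288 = -0.57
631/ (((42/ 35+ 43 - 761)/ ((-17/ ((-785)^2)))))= 10727/ 441710080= 0.00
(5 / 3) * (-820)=-4100 / 3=-1366.67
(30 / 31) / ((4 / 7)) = 105 / 62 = 1.69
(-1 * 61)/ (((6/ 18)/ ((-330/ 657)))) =91.92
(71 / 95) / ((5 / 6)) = 426 / 475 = 0.90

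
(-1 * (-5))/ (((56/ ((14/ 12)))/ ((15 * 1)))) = 1.56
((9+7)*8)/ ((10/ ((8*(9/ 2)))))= 2304/ 5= 460.80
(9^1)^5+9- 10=59048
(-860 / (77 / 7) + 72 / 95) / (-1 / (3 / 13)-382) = 242724 / 1211155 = 0.20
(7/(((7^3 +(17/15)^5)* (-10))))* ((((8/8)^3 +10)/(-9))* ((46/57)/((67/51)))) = 508055625/333380218586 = 0.00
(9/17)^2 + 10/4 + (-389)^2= 87465145/578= 151323.78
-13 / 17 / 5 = -13 / 85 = -0.15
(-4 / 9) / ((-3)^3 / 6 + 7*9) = -8 / 1053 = -0.01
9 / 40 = 0.22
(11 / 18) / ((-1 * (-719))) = 11 / 12942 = 0.00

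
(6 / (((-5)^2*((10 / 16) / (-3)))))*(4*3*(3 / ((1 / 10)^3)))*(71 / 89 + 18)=-69382656 / 89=-779580.40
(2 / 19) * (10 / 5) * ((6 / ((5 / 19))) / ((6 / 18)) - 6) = 1248 / 95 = 13.14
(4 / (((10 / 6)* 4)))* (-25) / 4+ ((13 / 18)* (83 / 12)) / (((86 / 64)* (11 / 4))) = -122509 / 51084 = -2.40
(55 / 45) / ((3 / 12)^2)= 176 / 9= 19.56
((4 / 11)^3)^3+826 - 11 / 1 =1921727630309 / 2357947691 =815.00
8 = 8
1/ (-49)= -1/ 49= -0.02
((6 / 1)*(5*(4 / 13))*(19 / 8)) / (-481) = -285 / 6253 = -0.05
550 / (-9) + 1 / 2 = -1091 / 18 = -60.61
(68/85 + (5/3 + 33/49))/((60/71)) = 40967/11025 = 3.72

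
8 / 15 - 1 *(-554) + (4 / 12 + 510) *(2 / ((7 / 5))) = 134776 / 105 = 1283.58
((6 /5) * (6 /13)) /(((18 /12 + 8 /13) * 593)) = 72 /163075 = 0.00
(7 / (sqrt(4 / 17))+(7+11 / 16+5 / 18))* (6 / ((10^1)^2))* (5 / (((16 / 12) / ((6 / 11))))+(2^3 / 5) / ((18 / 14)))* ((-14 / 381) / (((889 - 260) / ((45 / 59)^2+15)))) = -144272072* sqrt(17) / 229409996475 - 79864897 / 55802431575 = -0.00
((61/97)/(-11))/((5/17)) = -0.19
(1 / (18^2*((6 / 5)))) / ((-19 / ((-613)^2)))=-1878845 / 36936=-50.87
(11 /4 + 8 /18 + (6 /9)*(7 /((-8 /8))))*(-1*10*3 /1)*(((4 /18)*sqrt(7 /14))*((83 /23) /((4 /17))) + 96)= 373915*sqrt(2) /4968 + 4240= 4346.44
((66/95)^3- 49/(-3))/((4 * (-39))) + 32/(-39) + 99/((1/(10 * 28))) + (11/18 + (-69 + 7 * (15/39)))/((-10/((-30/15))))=11117047303787/401251500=27705.93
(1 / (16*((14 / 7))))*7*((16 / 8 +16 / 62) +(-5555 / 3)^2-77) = 3348022727 / 4464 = 750005.09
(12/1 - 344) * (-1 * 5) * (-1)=-1660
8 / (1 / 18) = 144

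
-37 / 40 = -0.92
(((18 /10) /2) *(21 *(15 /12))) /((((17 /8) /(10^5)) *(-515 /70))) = -264600000 /1751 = -151113.65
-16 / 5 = -3.20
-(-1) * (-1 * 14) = -14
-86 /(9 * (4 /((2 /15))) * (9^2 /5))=-43 /2187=-0.02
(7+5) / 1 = 12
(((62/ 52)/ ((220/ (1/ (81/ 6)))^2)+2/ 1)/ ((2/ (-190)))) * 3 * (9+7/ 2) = -7125.00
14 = 14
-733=-733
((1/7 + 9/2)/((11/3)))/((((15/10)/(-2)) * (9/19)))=-2470/693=-3.56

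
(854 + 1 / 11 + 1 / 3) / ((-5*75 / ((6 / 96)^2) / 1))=-7049 / 792000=-0.01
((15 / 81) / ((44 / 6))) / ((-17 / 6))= -5 / 561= -0.01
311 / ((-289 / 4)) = -1244 / 289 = -4.30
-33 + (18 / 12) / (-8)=-531 / 16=-33.19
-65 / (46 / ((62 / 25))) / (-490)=403 / 56350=0.01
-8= -8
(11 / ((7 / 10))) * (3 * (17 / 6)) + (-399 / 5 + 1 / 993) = 1868861 / 34755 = 53.77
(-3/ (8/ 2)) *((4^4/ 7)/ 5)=-192/ 35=-5.49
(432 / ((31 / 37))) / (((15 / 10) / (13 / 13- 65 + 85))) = 223776 / 31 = 7218.58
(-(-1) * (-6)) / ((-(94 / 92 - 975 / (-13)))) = 276 / 3497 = 0.08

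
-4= -4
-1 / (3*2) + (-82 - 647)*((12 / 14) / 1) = -26251 / 42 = -625.02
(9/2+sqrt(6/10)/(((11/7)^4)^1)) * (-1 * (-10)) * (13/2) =31213 * sqrt(15)/14641+585/2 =300.76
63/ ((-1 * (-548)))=0.11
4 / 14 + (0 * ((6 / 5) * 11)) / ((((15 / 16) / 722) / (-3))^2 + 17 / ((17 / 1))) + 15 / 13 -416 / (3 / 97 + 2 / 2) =-914733 / 2275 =-402.08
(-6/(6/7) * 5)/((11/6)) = -19.09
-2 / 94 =-1 / 47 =-0.02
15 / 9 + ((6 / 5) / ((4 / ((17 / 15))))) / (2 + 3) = 1301 / 750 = 1.73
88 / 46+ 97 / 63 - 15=-16732 / 1449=-11.55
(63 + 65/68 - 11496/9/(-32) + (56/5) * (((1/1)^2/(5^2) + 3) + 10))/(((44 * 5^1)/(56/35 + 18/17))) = 360073031/119212500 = 3.02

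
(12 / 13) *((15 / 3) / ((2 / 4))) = 9.23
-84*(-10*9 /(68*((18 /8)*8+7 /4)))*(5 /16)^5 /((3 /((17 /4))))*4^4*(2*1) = 984375 /80896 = 12.17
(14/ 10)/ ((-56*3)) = -0.01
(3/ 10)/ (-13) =-3/ 130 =-0.02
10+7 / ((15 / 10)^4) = 922 / 81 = 11.38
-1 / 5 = -0.20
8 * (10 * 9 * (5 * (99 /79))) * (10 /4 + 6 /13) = 13721400 /1027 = 13360.66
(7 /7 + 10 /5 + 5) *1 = 8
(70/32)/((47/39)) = 1365/752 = 1.82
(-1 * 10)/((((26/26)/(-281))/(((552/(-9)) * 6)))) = -1034080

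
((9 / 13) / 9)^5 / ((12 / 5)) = 5 / 4455516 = 0.00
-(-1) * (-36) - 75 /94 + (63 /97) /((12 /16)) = -327627 /9118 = -35.93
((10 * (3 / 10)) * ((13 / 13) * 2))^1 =6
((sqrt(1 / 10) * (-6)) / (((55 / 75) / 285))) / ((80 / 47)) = -24111 * sqrt(10) / 176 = -433.21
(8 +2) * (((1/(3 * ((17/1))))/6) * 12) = 0.39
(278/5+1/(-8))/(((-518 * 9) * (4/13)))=-4121/106560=-0.04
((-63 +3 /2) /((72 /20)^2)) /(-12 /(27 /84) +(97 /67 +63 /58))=0.14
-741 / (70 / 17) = -12597 / 70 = -179.96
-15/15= -1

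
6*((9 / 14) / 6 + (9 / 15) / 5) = 477 / 350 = 1.36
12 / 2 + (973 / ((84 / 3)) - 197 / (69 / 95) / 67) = 678689 / 18492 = 36.70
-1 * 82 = -82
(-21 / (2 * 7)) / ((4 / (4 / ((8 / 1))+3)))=-21 / 16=-1.31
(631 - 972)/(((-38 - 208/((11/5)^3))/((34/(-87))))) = -7715807/3331143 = -2.32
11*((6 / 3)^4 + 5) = 231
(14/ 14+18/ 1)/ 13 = 19/ 13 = 1.46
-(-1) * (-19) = -19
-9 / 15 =-3 / 5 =-0.60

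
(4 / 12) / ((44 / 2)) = 1 / 66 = 0.02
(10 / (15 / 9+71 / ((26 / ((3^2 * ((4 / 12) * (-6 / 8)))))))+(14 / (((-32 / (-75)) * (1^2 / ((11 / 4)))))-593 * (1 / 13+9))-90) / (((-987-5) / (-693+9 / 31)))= -67198146018129 / 17871586304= -3760.05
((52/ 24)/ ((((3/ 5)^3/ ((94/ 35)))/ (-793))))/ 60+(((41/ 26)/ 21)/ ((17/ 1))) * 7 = -535351421/ 1503684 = -356.03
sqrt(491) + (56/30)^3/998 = 10976/1684125 + sqrt(491) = 22.17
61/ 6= 10.17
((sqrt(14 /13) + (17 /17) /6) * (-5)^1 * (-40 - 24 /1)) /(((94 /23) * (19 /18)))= 11040 /893 + 66240 * sqrt(182) /11609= 89.34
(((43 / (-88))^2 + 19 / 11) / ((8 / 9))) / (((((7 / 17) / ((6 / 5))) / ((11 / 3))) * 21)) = 22185 / 19712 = 1.13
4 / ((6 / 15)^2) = 25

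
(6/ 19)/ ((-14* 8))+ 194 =206413/ 1064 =194.00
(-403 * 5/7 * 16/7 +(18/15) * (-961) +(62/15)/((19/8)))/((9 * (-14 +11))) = 67.02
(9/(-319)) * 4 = -36/319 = -0.11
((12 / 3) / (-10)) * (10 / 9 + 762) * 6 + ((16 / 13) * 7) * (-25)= -399136 / 195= -2046.85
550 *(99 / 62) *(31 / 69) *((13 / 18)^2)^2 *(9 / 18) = 86397025 / 1609632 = 53.68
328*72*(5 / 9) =13120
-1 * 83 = -83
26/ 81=0.32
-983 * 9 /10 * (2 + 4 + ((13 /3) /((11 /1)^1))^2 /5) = -32280737 /6050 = -5335.66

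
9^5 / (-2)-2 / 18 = -531443 / 18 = -29524.61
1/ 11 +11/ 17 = 138/ 187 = 0.74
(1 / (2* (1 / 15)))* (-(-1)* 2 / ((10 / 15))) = 45 / 2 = 22.50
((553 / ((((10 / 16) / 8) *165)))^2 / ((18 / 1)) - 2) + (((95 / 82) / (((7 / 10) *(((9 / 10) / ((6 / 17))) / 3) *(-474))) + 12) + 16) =302778520982912 / 2361067025625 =128.24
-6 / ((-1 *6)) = 1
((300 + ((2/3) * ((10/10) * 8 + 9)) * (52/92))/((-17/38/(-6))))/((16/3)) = 602547/782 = 770.52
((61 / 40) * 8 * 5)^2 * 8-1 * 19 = 29749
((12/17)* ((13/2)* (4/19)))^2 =97344/104329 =0.93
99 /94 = 1.05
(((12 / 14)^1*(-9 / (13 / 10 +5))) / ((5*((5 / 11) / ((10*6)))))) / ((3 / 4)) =-2112 / 49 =-43.10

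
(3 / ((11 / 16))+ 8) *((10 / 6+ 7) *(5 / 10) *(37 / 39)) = 50.83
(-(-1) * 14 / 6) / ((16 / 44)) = 77 / 12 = 6.42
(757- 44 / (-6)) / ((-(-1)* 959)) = 2293 / 2877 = 0.80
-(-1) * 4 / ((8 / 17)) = 17 / 2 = 8.50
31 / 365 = 0.08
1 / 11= 0.09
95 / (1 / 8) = 760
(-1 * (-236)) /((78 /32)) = 3776 /39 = 96.82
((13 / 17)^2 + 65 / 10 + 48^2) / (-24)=-445269 / 4624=-96.30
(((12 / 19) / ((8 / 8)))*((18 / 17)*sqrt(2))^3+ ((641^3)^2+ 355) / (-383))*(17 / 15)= -205261295430994.87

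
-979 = -979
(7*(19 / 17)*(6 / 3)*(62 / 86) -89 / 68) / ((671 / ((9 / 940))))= 0.00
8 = 8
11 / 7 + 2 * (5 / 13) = 213 / 91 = 2.34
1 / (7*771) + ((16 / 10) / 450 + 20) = 40485071 / 2023875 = 20.00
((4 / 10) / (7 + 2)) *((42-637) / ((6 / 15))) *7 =-4165 / 9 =-462.78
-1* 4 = -4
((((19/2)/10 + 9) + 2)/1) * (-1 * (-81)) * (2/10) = 19359/100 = 193.59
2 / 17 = 0.12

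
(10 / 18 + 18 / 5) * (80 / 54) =1496 / 243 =6.16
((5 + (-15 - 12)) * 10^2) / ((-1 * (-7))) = -2200 / 7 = -314.29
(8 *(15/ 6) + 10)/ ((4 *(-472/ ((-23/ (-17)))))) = -0.02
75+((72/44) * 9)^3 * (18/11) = 77625579/14641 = 5301.93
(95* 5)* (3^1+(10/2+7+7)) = 10450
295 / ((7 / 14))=590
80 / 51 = 1.57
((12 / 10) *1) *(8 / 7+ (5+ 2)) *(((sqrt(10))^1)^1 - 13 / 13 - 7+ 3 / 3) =-342 / 5+ 342 *sqrt(10) / 35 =-37.50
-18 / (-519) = 6 / 173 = 0.03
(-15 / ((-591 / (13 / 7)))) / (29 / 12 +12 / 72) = 780 / 42749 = 0.02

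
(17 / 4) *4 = 17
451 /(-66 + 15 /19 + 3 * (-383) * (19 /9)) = -0.18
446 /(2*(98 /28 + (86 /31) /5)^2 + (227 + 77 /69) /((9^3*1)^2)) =785836864298700 /57940250929021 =13.56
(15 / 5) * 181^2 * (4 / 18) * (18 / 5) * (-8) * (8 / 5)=-25160448 / 25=-1006417.92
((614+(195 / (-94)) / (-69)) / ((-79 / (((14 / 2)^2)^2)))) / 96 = -1062468911 / 5465536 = -194.39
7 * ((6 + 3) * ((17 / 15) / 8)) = 357 / 40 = 8.92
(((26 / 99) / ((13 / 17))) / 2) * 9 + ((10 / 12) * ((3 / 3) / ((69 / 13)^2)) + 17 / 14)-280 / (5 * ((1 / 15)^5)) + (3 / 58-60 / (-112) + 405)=-775015274989457 / 18225108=-42524591.62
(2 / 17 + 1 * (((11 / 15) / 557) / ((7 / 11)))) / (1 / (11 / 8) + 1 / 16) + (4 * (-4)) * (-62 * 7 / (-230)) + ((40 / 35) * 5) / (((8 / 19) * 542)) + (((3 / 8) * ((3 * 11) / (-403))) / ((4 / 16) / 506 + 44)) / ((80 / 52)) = -285519253427935746599 / 9512509186770156420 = -30.02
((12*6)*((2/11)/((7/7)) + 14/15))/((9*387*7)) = 1472/446985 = 0.00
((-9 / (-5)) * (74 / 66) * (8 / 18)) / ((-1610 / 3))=-0.00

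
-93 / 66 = -31 / 22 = -1.41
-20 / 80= -1 / 4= -0.25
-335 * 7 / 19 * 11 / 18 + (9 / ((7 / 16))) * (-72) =-3726421 / 2394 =-1556.57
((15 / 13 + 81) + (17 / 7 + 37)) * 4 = 44256 / 91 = 486.33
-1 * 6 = -6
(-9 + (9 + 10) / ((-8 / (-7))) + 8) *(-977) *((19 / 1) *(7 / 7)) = -2320375 / 8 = -290046.88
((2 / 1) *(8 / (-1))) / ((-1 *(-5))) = -16 / 5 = -3.20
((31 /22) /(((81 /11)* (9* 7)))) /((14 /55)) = 0.01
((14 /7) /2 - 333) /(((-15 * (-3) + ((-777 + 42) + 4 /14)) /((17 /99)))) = 581 /7029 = 0.08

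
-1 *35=-35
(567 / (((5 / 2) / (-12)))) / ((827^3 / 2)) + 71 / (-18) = -200791785353 / 50904835470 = -3.94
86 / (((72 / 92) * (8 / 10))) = 137.36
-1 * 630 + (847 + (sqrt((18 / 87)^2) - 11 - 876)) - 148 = -23716 / 29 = -817.79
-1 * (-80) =80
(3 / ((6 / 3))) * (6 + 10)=24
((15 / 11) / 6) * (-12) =-30 / 11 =-2.73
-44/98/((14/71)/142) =-110902/343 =-323.33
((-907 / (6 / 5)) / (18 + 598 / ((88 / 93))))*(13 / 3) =-1297010 / 257391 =-5.04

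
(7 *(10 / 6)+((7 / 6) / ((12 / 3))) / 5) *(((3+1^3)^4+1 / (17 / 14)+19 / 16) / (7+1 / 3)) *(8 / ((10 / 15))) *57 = 16884856863 / 59840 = 282166.73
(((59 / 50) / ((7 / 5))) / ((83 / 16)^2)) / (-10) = -0.00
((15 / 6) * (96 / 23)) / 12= 20 / 23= 0.87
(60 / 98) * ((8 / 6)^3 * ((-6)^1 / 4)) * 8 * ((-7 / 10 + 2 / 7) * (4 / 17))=29696 / 17493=1.70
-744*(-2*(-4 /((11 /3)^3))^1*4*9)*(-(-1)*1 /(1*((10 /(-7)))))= 20248704 /6655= 3042.63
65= 65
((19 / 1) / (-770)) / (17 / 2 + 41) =-19 / 38115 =-0.00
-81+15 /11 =-876 /11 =-79.64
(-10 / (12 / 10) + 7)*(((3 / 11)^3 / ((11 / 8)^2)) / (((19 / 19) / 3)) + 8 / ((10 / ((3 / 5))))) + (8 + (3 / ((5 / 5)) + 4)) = 57644509 / 4026275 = 14.32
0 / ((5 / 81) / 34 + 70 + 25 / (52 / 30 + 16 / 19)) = 0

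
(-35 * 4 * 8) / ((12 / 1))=-93.33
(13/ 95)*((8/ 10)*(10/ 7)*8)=832/ 665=1.25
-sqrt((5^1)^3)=-11.18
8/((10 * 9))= 4/45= 0.09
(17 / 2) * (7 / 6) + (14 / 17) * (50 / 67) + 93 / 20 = 518743 / 34170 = 15.18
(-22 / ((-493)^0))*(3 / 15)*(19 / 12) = -209 / 30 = -6.97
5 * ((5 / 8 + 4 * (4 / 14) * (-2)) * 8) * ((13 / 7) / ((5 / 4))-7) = 17949 / 49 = 366.31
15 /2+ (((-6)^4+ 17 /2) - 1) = 1311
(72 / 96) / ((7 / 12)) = 9 / 7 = 1.29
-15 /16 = -0.94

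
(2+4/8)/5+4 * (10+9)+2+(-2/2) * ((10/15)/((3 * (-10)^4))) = 3532499/45000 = 78.50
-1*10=-10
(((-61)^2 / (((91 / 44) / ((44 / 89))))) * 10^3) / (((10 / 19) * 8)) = 1710915800 / 8099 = 211250.25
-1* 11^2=-121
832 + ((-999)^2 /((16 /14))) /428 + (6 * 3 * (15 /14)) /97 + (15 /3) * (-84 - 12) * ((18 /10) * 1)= 4669564321 /2324896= 2008.50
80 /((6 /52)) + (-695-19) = -62 /3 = -20.67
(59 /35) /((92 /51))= 3009 /3220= 0.93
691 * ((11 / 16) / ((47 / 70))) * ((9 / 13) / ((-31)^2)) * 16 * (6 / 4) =7182945 / 587171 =12.23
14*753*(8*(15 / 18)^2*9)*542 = 285688200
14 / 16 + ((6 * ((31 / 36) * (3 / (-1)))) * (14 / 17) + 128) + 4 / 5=79499 / 680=116.91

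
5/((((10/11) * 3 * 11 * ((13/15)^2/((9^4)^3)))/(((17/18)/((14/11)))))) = 440119361016225/9464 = 46504581679.65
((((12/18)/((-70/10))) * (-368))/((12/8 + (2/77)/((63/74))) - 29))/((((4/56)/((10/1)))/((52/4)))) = -618858240/266509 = -2322.09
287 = 287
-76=-76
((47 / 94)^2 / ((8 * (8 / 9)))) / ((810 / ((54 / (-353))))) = -3 / 451840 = -0.00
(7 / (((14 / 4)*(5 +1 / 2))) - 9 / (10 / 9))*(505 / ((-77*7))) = 85951 / 11858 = 7.25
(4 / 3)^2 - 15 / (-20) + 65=2431 / 36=67.53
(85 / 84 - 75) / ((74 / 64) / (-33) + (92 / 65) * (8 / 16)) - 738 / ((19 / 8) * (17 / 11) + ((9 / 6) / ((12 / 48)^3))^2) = -28863644489768 / 262219745207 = -110.07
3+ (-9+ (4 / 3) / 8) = -35 / 6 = -5.83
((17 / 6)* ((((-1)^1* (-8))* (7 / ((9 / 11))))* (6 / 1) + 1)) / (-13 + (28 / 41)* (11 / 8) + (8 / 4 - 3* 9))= -860795 / 27351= -31.47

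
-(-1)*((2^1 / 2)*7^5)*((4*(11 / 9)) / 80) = 184877 / 180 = 1027.09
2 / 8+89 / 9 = 10.14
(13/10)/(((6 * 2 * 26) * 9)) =1/2160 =0.00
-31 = -31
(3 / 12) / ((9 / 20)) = 5 / 9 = 0.56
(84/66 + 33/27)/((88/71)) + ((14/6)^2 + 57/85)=6018949/740520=8.13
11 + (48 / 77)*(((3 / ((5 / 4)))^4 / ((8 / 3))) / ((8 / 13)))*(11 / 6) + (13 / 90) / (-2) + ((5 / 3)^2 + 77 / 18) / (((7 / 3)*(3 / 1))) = 613227 / 17500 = 35.04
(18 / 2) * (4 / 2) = 18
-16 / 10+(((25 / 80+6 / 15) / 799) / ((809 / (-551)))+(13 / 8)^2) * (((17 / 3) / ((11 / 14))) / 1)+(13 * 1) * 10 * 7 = 37238843093 / 40152288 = 927.44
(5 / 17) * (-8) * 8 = -320 / 17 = -18.82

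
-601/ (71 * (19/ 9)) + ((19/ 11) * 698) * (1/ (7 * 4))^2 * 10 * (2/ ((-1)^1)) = -50556997/ 1454222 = -34.77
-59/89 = -0.66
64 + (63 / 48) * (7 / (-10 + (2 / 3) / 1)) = 4033 / 64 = 63.02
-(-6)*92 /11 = 50.18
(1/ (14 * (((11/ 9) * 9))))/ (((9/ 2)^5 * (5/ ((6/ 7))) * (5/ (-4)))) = -128/ 265228425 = -0.00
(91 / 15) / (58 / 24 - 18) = -364 / 935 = -0.39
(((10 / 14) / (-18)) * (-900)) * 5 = 1250 / 7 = 178.57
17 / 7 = 2.43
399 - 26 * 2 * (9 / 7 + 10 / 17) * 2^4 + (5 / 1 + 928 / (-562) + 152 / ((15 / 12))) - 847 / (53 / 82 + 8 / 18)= -6966794586 / 3845485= -1811.68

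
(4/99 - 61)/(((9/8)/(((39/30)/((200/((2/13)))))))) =-0.05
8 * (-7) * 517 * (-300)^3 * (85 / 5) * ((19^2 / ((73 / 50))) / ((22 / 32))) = 348895814400000000 / 73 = 4779394717808219.18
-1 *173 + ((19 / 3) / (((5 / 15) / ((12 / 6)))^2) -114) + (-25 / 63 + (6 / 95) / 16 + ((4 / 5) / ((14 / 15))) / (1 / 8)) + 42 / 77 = -27382241 / 526680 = -51.99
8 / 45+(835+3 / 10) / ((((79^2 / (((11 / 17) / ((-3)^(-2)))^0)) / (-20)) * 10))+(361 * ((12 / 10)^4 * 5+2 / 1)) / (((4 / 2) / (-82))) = -1285279123699 / 7021125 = -183058.86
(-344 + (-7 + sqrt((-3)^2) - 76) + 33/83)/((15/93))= -1089929/415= -2626.33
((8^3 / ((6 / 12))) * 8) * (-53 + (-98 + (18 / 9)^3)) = -1171456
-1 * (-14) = 14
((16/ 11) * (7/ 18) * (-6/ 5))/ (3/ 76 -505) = 8512/ 6332205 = 0.00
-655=-655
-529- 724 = -1253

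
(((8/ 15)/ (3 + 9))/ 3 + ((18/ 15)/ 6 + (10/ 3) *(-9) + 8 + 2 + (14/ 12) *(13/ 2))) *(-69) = 151547/ 180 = 841.93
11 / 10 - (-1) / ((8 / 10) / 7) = 197 / 20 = 9.85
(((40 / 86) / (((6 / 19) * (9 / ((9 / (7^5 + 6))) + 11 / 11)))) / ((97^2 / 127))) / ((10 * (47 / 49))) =16891 / 137026334334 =0.00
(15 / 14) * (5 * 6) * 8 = 1800 / 7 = 257.14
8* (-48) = -384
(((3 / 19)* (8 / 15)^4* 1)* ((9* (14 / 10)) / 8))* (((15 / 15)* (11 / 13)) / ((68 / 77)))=0.02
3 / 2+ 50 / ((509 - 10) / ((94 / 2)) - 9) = 616 / 19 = 32.42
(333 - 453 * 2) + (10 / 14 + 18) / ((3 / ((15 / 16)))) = -63521 / 112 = -567.15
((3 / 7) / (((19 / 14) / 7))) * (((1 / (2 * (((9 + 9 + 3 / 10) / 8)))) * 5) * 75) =210000 / 1159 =181.19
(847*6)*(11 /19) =55902 /19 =2942.21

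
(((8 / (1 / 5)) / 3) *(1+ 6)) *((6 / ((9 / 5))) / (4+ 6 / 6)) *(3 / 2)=280 / 3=93.33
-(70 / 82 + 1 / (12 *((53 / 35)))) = -0.91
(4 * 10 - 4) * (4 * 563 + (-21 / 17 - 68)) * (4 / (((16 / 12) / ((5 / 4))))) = 5009445 / 17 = 294673.24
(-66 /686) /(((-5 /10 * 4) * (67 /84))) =198 /3283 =0.06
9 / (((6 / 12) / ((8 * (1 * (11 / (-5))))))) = -1584 / 5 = -316.80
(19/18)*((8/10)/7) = 38/315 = 0.12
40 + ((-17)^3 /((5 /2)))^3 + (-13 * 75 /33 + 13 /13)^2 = -114793051519596 /15125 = -7589623240.97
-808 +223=-585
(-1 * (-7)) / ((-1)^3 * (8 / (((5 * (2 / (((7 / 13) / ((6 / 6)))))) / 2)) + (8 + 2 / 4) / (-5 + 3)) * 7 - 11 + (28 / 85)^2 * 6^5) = 0.01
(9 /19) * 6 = 2.84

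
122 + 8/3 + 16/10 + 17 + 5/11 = 23714/165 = 143.72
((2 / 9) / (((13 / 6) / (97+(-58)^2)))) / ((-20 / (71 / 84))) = -245731 / 16380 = -15.00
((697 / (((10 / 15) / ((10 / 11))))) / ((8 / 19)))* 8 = 198645 / 11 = 18058.64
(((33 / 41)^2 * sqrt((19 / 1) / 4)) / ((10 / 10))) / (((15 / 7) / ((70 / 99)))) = 539 * sqrt(19) / 5043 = 0.47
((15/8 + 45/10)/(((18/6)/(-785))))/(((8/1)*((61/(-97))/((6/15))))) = 258893/1952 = 132.63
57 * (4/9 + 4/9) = 152/3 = 50.67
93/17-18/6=42/17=2.47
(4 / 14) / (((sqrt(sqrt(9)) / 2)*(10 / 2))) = 4*sqrt(3) / 105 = 0.07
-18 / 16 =-9 / 8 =-1.12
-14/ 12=-7/ 6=-1.17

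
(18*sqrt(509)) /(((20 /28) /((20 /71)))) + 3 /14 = 3 /14 + 504*sqrt(509) /71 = 160.37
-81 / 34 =-2.38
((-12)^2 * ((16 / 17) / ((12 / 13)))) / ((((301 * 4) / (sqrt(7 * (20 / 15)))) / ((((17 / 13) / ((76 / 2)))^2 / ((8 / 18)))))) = 306 * sqrt(21) / 1412593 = 0.00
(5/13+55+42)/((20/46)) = 14559/65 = 223.98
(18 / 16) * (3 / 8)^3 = 243 / 4096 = 0.06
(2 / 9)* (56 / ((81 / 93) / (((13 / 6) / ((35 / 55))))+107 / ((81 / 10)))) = 1117116 / 1208791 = 0.92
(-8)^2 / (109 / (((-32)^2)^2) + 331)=67108864 / 347078765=0.19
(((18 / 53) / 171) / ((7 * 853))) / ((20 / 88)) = 44 / 30063985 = 0.00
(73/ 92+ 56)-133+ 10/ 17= -118267/ 1564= -75.62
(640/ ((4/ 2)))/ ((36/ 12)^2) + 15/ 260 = 16667/ 468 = 35.61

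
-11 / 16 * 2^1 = -11 / 8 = -1.38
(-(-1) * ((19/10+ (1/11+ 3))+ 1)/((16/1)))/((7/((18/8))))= 5931/49280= 0.12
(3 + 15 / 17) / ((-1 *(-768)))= 11 / 2176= 0.01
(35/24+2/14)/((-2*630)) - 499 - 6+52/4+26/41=-4264516309/8678880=-491.37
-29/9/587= -29/5283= -0.01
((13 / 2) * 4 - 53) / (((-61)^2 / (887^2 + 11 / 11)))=-21242790 / 3721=-5708.89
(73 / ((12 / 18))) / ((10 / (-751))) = -164469 / 20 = -8223.45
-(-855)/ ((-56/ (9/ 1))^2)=69255/ 3136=22.08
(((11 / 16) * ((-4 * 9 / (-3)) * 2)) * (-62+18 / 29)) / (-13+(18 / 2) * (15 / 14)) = 411180 / 1363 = 301.67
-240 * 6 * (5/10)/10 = -72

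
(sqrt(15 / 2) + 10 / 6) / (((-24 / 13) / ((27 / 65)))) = -9 * sqrt(30) / 80 - 3 / 8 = -0.99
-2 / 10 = -1 / 5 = -0.20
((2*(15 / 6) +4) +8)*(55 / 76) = 935 / 76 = 12.30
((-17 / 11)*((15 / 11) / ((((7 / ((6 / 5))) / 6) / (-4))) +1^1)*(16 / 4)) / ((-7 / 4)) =-96560 / 5929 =-16.29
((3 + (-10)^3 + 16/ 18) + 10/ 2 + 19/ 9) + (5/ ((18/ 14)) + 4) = -8830/ 9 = -981.11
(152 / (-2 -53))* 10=-304 / 11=-27.64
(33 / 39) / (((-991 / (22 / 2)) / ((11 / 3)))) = -1331 / 38649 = -0.03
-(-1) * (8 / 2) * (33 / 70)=66 / 35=1.89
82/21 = 3.90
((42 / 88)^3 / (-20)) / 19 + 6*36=6991893459 / 32369920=216.00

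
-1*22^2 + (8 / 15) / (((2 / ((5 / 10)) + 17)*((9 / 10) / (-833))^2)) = 15507484 / 729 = 21272.27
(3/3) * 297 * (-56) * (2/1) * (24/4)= -199584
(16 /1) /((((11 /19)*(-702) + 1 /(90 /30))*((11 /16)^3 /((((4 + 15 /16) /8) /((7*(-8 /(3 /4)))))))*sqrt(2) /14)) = 2736*sqrt(2) /389983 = 0.01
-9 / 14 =-0.64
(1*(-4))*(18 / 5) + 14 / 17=-1154 / 85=-13.58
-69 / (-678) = 23 / 226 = 0.10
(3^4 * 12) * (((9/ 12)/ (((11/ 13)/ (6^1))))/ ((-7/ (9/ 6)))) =-85293/ 77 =-1107.70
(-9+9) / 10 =0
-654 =-654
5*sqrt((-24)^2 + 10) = 5*sqrt(586) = 121.04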